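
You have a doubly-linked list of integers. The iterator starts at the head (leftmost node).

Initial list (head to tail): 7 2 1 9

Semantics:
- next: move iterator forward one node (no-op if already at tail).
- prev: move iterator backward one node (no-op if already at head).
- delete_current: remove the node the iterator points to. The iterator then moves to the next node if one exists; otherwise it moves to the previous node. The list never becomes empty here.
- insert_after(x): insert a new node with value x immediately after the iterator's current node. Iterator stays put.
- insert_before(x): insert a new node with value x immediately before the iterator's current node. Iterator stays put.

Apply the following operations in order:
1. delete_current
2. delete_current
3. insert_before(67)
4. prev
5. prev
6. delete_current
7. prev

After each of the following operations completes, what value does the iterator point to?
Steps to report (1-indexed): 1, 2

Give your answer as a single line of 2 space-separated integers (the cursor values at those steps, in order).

After 1 (delete_current): list=[2, 1, 9] cursor@2
After 2 (delete_current): list=[1, 9] cursor@1
After 3 (insert_before(67)): list=[67, 1, 9] cursor@1
After 4 (prev): list=[67, 1, 9] cursor@67
After 5 (prev): list=[67, 1, 9] cursor@67
After 6 (delete_current): list=[1, 9] cursor@1
After 7 (prev): list=[1, 9] cursor@1

Answer: 2 1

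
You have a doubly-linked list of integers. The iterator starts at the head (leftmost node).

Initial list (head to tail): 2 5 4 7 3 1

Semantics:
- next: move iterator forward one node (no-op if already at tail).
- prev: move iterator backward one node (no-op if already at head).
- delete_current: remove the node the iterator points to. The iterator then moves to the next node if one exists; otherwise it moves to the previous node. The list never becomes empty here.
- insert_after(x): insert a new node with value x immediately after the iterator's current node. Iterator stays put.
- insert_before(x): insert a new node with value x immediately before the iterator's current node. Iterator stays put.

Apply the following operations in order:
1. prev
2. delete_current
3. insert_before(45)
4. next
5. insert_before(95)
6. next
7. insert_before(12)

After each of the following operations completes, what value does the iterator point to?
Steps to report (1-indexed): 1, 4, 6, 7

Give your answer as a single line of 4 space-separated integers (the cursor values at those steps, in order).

Answer: 2 4 7 7

Derivation:
After 1 (prev): list=[2, 5, 4, 7, 3, 1] cursor@2
After 2 (delete_current): list=[5, 4, 7, 3, 1] cursor@5
After 3 (insert_before(45)): list=[45, 5, 4, 7, 3, 1] cursor@5
After 4 (next): list=[45, 5, 4, 7, 3, 1] cursor@4
After 5 (insert_before(95)): list=[45, 5, 95, 4, 7, 3, 1] cursor@4
After 6 (next): list=[45, 5, 95, 4, 7, 3, 1] cursor@7
After 7 (insert_before(12)): list=[45, 5, 95, 4, 12, 7, 3, 1] cursor@7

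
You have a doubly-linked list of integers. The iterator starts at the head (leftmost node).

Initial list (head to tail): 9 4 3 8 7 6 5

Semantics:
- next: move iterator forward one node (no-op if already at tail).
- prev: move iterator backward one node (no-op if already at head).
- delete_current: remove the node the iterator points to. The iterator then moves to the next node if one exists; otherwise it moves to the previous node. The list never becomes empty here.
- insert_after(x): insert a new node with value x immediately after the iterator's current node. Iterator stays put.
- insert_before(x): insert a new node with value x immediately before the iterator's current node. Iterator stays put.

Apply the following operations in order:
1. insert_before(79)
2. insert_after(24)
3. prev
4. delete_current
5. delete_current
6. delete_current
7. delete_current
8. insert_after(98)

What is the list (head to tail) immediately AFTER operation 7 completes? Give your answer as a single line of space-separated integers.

After 1 (insert_before(79)): list=[79, 9, 4, 3, 8, 7, 6, 5] cursor@9
After 2 (insert_after(24)): list=[79, 9, 24, 4, 3, 8, 7, 6, 5] cursor@9
After 3 (prev): list=[79, 9, 24, 4, 3, 8, 7, 6, 5] cursor@79
After 4 (delete_current): list=[9, 24, 4, 3, 8, 7, 6, 5] cursor@9
After 5 (delete_current): list=[24, 4, 3, 8, 7, 6, 5] cursor@24
After 6 (delete_current): list=[4, 3, 8, 7, 6, 5] cursor@4
After 7 (delete_current): list=[3, 8, 7, 6, 5] cursor@3

Answer: 3 8 7 6 5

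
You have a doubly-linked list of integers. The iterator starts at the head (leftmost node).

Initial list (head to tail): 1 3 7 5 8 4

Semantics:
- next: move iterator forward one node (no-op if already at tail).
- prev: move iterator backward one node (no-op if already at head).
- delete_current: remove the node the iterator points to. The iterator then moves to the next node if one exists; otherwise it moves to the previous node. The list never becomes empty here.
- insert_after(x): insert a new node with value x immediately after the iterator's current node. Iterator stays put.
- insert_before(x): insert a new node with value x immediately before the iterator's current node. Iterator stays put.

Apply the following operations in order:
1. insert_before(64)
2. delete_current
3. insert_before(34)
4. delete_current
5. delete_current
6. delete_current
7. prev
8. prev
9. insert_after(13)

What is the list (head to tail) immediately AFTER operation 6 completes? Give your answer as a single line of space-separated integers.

After 1 (insert_before(64)): list=[64, 1, 3, 7, 5, 8, 4] cursor@1
After 2 (delete_current): list=[64, 3, 7, 5, 8, 4] cursor@3
After 3 (insert_before(34)): list=[64, 34, 3, 7, 5, 8, 4] cursor@3
After 4 (delete_current): list=[64, 34, 7, 5, 8, 4] cursor@7
After 5 (delete_current): list=[64, 34, 5, 8, 4] cursor@5
After 6 (delete_current): list=[64, 34, 8, 4] cursor@8

Answer: 64 34 8 4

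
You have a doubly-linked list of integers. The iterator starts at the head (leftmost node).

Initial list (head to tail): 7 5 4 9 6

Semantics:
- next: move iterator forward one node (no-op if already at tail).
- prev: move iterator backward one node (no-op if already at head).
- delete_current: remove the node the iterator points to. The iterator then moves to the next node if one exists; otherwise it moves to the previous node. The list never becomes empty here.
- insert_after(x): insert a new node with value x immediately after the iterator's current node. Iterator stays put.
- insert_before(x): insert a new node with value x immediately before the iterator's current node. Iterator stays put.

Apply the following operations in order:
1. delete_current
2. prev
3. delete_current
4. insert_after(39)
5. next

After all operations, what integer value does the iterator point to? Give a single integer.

After 1 (delete_current): list=[5, 4, 9, 6] cursor@5
After 2 (prev): list=[5, 4, 9, 6] cursor@5
After 3 (delete_current): list=[4, 9, 6] cursor@4
After 4 (insert_after(39)): list=[4, 39, 9, 6] cursor@4
After 5 (next): list=[4, 39, 9, 6] cursor@39

Answer: 39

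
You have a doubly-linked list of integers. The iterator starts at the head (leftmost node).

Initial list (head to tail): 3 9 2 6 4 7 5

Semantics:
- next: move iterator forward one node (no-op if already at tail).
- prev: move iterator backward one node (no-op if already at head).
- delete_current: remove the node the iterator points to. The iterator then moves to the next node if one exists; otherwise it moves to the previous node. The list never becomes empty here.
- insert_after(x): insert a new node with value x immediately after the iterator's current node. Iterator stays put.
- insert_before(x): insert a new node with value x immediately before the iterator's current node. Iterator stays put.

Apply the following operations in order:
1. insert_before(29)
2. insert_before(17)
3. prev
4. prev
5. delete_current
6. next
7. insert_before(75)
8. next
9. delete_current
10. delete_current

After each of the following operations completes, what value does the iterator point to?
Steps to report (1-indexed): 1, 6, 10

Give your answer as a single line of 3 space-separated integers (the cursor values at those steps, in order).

After 1 (insert_before(29)): list=[29, 3, 9, 2, 6, 4, 7, 5] cursor@3
After 2 (insert_before(17)): list=[29, 17, 3, 9, 2, 6, 4, 7, 5] cursor@3
After 3 (prev): list=[29, 17, 3, 9, 2, 6, 4, 7, 5] cursor@17
After 4 (prev): list=[29, 17, 3, 9, 2, 6, 4, 7, 5] cursor@29
After 5 (delete_current): list=[17, 3, 9, 2, 6, 4, 7, 5] cursor@17
After 6 (next): list=[17, 3, 9, 2, 6, 4, 7, 5] cursor@3
After 7 (insert_before(75)): list=[17, 75, 3, 9, 2, 6, 4, 7, 5] cursor@3
After 8 (next): list=[17, 75, 3, 9, 2, 6, 4, 7, 5] cursor@9
After 9 (delete_current): list=[17, 75, 3, 2, 6, 4, 7, 5] cursor@2
After 10 (delete_current): list=[17, 75, 3, 6, 4, 7, 5] cursor@6

Answer: 3 3 6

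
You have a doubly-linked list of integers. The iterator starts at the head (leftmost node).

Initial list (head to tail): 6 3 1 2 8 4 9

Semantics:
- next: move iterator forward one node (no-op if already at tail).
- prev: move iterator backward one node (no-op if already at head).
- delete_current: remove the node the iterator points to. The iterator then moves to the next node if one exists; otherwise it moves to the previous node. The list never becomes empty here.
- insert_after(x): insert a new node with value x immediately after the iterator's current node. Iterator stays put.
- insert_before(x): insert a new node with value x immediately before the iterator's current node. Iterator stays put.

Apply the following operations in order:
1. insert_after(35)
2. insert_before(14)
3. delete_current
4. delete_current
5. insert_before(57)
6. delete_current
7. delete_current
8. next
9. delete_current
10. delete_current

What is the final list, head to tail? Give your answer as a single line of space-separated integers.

Answer: 14 57 2 9

Derivation:
After 1 (insert_after(35)): list=[6, 35, 3, 1, 2, 8, 4, 9] cursor@6
After 2 (insert_before(14)): list=[14, 6, 35, 3, 1, 2, 8, 4, 9] cursor@6
After 3 (delete_current): list=[14, 35, 3, 1, 2, 8, 4, 9] cursor@35
After 4 (delete_current): list=[14, 3, 1, 2, 8, 4, 9] cursor@3
After 5 (insert_before(57)): list=[14, 57, 3, 1, 2, 8, 4, 9] cursor@3
After 6 (delete_current): list=[14, 57, 1, 2, 8, 4, 9] cursor@1
After 7 (delete_current): list=[14, 57, 2, 8, 4, 9] cursor@2
After 8 (next): list=[14, 57, 2, 8, 4, 9] cursor@8
After 9 (delete_current): list=[14, 57, 2, 4, 9] cursor@4
After 10 (delete_current): list=[14, 57, 2, 9] cursor@9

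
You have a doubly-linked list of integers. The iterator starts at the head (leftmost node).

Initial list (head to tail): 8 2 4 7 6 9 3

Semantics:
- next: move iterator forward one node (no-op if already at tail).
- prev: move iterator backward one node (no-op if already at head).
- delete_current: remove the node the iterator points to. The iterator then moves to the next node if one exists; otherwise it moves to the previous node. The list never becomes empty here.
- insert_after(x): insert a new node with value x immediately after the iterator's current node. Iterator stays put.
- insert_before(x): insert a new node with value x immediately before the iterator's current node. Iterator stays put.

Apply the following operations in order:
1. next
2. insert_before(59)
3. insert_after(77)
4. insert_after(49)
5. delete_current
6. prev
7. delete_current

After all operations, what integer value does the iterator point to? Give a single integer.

After 1 (next): list=[8, 2, 4, 7, 6, 9, 3] cursor@2
After 2 (insert_before(59)): list=[8, 59, 2, 4, 7, 6, 9, 3] cursor@2
After 3 (insert_after(77)): list=[8, 59, 2, 77, 4, 7, 6, 9, 3] cursor@2
After 4 (insert_after(49)): list=[8, 59, 2, 49, 77, 4, 7, 6, 9, 3] cursor@2
After 5 (delete_current): list=[8, 59, 49, 77, 4, 7, 6, 9, 3] cursor@49
After 6 (prev): list=[8, 59, 49, 77, 4, 7, 6, 9, 3] cursor@59
After 7 (delete_current): list=[8, 49, 77, 4, 7, 6, 9, 3] cursor@49

Answer: 49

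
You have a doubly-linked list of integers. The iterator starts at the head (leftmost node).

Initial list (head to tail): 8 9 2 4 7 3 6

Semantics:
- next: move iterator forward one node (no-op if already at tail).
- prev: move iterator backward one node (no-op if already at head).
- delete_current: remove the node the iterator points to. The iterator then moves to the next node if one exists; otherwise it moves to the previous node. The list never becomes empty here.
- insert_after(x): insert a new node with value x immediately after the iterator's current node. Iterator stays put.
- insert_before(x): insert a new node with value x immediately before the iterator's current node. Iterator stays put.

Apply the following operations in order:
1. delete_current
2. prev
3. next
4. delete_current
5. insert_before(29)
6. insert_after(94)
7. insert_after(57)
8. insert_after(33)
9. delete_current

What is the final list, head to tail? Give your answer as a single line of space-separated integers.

After 1 (delete_current): list=[9, 2, 4, 7, 3, 6] cursor@9
After 2 (prev): list=[9, 2, 4, 7, 3, 6] cursor@9
After 3 (next): list=[9, 2, 4, 7, 3, 6] cursor@2
After 4 (delete_current): list=[9, 4, 7, 3, 6] cursor@4
After 5 (insert_before(29)): list=[9, 29, 4, 7, 3, 6] cursor@4
After 6 (insert_after(94)): list=[9, 29, 4, 94, 7, 3, 6] cursor@4
After 7 (insert_after(57)): list=[9, 29, 4, 57, 94, 7, 3, 6] cursor@4
After 8 (insert_after(33)): list=[9, 29, 4, 33, 57, 94, 7, 3, 6] cursor@4
After 9 (delete_current): list=[9, 29, 33, 57, 94, 7, 3, 6] cursor@33

Answer: 9 29 33 57 94 7 3 6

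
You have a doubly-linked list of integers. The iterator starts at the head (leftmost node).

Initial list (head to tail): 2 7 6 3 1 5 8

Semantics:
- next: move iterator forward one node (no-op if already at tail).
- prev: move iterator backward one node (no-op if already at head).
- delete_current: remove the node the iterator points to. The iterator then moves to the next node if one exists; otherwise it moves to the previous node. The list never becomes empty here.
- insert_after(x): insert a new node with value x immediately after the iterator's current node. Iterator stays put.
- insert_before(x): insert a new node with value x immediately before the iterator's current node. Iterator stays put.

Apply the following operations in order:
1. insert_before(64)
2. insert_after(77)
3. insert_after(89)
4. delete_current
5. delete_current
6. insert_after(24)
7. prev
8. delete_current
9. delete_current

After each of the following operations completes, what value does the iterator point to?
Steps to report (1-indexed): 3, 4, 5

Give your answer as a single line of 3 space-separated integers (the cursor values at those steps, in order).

Answer: 2 89 77

Derivation:
After 1 (insert_before(64)): list=[64, 2, 7, 6, 3, 1, 5, 8] cursor@2
After 2 (insert_after(77)): list=[64, 2, 77, 7, 6, 3, 1, 5, 8] cursor@2
After 3 (insert_after(89)): list=[64, 2, 89, 77, 7, 6, 3, 1, 5, 8] cursor@2
After 4 (delete_current): list=[64, 89, 77, 7, 6, 3, 1, 5, 8] cursor@89
After 5 (delete_current): list=[64, 77, 7, 6, 3, 1, 5, 8] cursor@77
After 6 (insert_after(24)): list=[64, 77, 24, 7, 6, 3, 1, 5, 8] cursor@77
After 7 (prev): list=[64, 77, 24, 7, 6, 3, 1, 5, 8] cursor@64
After 8 (delete_current): list=[77, 24, 7, 6, 3, 1, 5, 8] cursor@77
After 9 (delete_current): list=[24, 7, 6, 3, 1, 5, 8] cursor@24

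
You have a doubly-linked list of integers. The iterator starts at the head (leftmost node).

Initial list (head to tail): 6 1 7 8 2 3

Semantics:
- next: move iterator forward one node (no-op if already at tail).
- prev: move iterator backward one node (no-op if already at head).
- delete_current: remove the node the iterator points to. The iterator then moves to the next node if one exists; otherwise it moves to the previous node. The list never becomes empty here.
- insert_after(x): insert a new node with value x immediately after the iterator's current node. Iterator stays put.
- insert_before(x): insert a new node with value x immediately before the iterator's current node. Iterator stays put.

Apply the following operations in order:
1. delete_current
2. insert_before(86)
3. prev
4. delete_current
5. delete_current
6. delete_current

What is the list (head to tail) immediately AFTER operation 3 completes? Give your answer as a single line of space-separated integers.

Answer: 86 1 7 8 2 3

Derivation:
After 1 (delete_current): list=[1, 7, 8, 2, 3] cursor@1
After 2 (insert_before(86)): list=[86, 1, 7, 8, 2, 3] cursor@1
After 3 (prev): list=[86, 1, 7, 8, 2, 3] cursor@86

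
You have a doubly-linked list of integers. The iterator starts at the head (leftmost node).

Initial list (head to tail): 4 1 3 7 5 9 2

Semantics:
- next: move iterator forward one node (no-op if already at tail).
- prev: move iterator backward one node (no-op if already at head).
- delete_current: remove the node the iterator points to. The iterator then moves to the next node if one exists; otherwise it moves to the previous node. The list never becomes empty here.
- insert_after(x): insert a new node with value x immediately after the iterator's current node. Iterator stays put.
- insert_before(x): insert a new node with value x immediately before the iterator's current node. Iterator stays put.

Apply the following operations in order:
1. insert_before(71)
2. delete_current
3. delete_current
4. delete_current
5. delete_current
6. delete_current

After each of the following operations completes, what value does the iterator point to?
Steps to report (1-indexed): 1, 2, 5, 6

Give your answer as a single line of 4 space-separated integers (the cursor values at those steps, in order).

Answer: 4 1 5 9

Derivation:
After 1 (insert_before(71)): list=[71, 4, 1, 3, 7, 5, 9, 2] cursor@4
After 2 (delete_current): list=[71, 1, 3, 7, 5, 9, 2] cursor@1
After 3 (delete_current): list=[71, 3, 7, 5, 9, 2] cursor@3
After 4 (delete_current): list=[71, 7, 5, 9, 2] cursor@7
After 5 (delete_current): list=[71, 5, 9, 2] cursor@5
After 6 (delete_current): list=[71, 9, 2] cursor@9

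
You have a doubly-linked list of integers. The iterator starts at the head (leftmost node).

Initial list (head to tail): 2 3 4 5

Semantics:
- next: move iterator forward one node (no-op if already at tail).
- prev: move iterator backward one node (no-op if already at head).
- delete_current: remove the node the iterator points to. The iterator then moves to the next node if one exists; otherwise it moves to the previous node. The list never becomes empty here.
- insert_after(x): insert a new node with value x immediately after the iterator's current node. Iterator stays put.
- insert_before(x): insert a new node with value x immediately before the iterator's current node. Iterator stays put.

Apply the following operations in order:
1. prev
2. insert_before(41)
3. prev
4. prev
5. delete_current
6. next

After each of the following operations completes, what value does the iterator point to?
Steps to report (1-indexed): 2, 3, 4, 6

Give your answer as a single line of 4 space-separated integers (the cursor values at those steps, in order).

Answer: 2 41 41 3

Derivation:
After 1 (prev): list=[2, 3, 4, 5] cursor@2
After 2 (insert_before(41)): list=[41, 2, 3, 4, 5] cursor@2
After 3 (prev): list=[41, 2, 3, 4, 5] cursor@41
After 4 (prev): list=[41, 2, 3, 4, 5] cursor@41
After 5 (delete_current): list=[2, 3, 4, 5] cursor@2
After 6 (next): list=[2, 3, 4, 5] cursor@3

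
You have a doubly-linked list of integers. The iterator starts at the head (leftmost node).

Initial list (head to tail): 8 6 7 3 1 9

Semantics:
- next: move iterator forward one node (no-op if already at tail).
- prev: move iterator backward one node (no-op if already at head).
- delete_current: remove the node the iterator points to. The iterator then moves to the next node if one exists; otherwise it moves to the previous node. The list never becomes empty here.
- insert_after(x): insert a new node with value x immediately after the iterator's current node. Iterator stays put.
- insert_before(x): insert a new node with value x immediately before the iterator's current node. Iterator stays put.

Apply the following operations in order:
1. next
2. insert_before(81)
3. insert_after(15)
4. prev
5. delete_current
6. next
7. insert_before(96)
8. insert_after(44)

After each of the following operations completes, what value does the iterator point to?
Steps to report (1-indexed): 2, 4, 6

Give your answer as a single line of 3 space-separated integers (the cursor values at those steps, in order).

Answer: 6 81 15

Derivation:
After 1 (next): list=[8, 6, 7, 3, 1, 9] cursor@6
After 2 (insert_before(81)): list=[8, 81, 6, 7, 3, 1, 9] cursor@6
After 3 (insert_after(15)): list=[8, 81, 6, 15, 7, 3, 1, 9] cursor@6
After 4 (prev): list=[8, 81, 6, 15, 7, 3, 1, 9] cursor@81
After 5 (delete_current): list=[8, 6, 15, 7, 3, 1, 9] cursor@6
After 6 (next): list=[8, 6, 15, 7, 3, 1, 9] cursor@15
After 7 (insert_before(96)): list=[8, 6, 96, 15, 7, 3, 1, 9] cursor@15
After 8 (insert_after(44)): list=[8, 6, 96, 15, 44, 7, 3, 1, 9] cursor@15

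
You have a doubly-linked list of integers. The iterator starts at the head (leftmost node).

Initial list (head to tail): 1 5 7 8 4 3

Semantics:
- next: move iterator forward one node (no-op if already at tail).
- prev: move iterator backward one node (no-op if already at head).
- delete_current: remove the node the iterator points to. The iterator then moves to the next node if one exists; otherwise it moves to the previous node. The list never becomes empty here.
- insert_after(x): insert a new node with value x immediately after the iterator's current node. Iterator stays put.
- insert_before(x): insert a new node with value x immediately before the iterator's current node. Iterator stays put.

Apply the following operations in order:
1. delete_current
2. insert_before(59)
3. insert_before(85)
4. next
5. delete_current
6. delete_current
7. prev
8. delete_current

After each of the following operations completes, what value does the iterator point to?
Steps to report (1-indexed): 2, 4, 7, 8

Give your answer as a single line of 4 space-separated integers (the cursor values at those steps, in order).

After 1 (delete_current): list=[5, 7, 8, 4, 3] cursor@5
After 2 (insert_before(59)): list=[59, 5, 7, 8, 4, 3] cursor@5
After 3 (insert_before(85)): list=[59, 85, 5, 7, 8, 4, 3] cursor@5
After 4 (next): list=[59, 85, 5, 7, 8, 4, 3] cursor@7
After 5 (delete_current): list=[59, 85, 5, 8, 4, 3] cursor@8
After 6 (delete_current): list=[59, 85, 5, 4, 3] cursor@4
After 7 (prev): list=[59, 85, 5, 4, 3] cursor@5
After 8 (delete_current): list=[59, 85, 4, 3] cursor@4

Answer: 5 7 5 4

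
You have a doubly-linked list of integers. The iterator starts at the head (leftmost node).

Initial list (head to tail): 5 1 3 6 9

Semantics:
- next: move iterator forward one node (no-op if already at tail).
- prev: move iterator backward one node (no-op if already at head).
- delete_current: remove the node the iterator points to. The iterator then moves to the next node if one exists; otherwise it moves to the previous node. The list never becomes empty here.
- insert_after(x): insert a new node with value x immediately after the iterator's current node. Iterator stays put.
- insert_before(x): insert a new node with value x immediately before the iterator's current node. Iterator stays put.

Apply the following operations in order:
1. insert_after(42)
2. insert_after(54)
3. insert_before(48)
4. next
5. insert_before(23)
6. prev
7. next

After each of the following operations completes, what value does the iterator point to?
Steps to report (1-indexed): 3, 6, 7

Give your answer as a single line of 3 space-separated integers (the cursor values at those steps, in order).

Answer: 5 23 54

Derivation:
After 1 (insert_after(42)): list=[5, 42, 1, 3, 6, 9] cursor@5
After 2 (insert_after(54)): list=[5, 54, 42, 1, 3, 6, 9] cursor@5
After 3 (insert_before(48)): list=[48, 5, 54, 42, 1, 3, 6, 9] cursor@5
After 4 (next): list=[48, 5, 54, 42, 1, 3, 6, 9] cursor@54
After 5 (insert_before(23)): list=[48, 5, 23, 54, 42, 1, 3, 6, 9] cursor@54
After 6 (prev): list=[48, 5, 23, 54, 42, 1, 3, 6, 9] cursor@23
After 7 (next): list=[48, 5, 23, 54, 42, 1, 3, 6, 9] cursor@54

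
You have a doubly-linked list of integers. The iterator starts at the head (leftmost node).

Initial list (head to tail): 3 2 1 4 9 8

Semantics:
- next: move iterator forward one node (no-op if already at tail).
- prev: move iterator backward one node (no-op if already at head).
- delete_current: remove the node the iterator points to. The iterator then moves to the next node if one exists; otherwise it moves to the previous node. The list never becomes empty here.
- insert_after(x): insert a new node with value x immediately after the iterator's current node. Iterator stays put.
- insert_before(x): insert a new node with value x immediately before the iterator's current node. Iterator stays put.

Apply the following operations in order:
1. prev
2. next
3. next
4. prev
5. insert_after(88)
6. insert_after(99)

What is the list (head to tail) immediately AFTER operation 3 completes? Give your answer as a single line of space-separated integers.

Answer: 3 2 1 4 9 8

Derivation:
After 1 (prev): list=[3, 2, 1, 4, 9, 8] cursor@3
After 2 (next): list=[3, 2, 1, 4, 9, 8] cursor@2
After 3 (next): list=[3, 2, 1, 4, 9, 8] cursor@1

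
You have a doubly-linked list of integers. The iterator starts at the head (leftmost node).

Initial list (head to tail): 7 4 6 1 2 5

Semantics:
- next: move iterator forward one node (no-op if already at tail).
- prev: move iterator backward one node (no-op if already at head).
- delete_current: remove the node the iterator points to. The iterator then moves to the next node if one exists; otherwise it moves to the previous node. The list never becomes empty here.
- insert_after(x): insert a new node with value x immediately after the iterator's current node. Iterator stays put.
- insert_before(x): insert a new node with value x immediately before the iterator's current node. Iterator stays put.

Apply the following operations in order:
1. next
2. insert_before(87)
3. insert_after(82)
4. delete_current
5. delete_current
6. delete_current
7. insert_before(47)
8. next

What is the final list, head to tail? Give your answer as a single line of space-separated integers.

Answer: 7 87 47 1 2 5

Derivation:
After 1 (next): list=[7, 4, 6, 1, 2, 5] cursor@4
After 2 (insert_before(87)): list=[7, 87, 4, 6, 1, 2, 5] cursor@4
After 3 (insert_after(82)): list=[7, 87, 4, 82, 6, 1, 2, 5] cursor@4
After 4 (delete_current): list=[7, 87, 82, 6, 1, 2, 5] cursor@82
After 5 (delete_current): list=[7, 87, 6, 1, 2, 5] cursor@6
After 6 (delete_current): list=[7, 87, 1, 2, 5] cursor@1
After 7 (insert_before(47)): list=[7, 87, 47, 1, 2, 5] cursor@1
After 8 (next): list=[7, 87, 47, 1, 2, 5] cursor@2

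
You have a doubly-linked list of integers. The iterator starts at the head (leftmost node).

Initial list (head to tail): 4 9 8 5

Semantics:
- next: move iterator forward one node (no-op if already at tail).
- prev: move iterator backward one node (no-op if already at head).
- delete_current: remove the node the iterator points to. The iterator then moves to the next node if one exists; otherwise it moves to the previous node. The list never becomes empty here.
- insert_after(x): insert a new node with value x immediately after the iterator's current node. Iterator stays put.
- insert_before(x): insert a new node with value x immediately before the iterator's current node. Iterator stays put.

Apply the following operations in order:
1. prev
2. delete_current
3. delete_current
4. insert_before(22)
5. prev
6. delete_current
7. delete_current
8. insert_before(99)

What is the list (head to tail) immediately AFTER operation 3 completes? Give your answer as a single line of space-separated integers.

After 1 (prev): list=[4, 9, 8, 5] cursor@4
After 2 (delete_current): list=[9, 8, 5] cursor@9
After 3 (delete_current): list=[8, 5] cursor@8

Answer: 8 5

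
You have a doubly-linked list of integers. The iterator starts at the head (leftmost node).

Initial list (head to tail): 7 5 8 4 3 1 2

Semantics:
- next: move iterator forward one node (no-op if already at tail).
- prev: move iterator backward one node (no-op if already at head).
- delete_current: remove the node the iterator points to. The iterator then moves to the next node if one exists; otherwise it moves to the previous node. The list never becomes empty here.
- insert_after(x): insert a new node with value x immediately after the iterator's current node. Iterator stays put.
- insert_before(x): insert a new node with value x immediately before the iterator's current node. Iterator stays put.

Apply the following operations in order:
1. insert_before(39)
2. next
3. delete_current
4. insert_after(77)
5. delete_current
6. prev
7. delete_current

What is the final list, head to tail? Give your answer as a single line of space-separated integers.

After 1 (insert_before(39)): list=[39, 7, 5, 8, 4, 3, 1, 2] cursor@7
After 2 (next): list=[39, 7, 5, 8, 4, 3, 1, 2] cursor@5
After 3 (delete_current): list=[39, 7, 8, 4, 3, 1, 2] cursor@8
After 4 (insert_after(77)): list=[39, 7, 8, 77, 4, 3, 1, 2] cursor@8
After 5 (delete_current): list=[39, 7, 77, 4, 3, 1, 2] cursor@77
After 6 (prev): list=[39, 7, 77, 4, 3, 1, 2] cursor@7
After 7 (delete_current): list=[39, 77, 4, 3, 1, 2] cursor@77

Answer: 39 77 4 3 1 2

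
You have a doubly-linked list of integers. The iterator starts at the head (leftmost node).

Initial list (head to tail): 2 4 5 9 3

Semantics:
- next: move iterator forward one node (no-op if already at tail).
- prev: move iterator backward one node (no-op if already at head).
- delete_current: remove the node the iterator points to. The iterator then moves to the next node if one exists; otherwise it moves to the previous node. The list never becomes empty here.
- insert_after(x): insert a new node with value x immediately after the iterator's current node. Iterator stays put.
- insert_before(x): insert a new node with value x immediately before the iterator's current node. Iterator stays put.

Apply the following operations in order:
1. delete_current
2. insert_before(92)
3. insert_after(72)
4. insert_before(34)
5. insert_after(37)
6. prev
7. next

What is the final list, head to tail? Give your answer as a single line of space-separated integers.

After 1 (delete_current): list=[4, 5, 9, 3] cursor@4
After 2 (insert_before(92)): list=[92, 4, 5, 9, 3] cursor@4
After 3 (insert_after(72)): list=[92, 4, 72, 5, 9, 3] cursor@4
After 4 (insert_before(34)): list=[92, 34, 4, 72, 5, 9, 3] cursor@4
After 5 (insert_after(37)): list=[92, 34, 4, 37, 72, 5, 9, 3] cursor@4
After 6 (prev): list=[92, 34, 4, 37, 72, 5, 9, 3] cursor@34
After 7 (next): list=[92, 34, 4, 37, 72, 5, 9, 3] cursor@4

Answer: 92 34 4 37 72 5 9 3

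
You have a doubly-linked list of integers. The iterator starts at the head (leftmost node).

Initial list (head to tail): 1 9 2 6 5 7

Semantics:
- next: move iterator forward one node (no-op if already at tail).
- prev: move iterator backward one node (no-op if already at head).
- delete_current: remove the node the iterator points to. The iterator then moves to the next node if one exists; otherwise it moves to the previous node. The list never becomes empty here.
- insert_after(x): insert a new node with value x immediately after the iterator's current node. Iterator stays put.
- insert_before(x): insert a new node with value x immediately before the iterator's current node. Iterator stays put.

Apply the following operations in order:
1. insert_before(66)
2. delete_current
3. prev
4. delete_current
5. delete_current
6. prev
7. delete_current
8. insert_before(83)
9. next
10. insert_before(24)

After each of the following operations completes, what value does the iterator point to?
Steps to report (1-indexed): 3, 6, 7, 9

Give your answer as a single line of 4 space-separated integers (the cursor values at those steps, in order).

Answer: 66 2 6 5

Derivation:
After 1 (insert_before(66)): list=[66, 1, 9, 2, 6, 5, 7] cursor@1
After 2 (delete_current): list=[66, 9, 2, 6, 5, 7] cursor@9
After 3 (prev): list=[66, 9, 2, 6, 5, 7] cursor@66
After 4 (delete_current): list=[9, 2, 6, 5, 7] cursor@9
After 5 (delete_current): list=[2, 6, 5, 7] cursor@2
After 6 (prev): list=[2, 6, 5, 7] cursor@2
After 7 (delete_current): list=[6, 5, 7] cursor@6
After 8 (insert_before(83)): list=[83, 6, 5, 7] cursor@6
After 9 (next): list=[83, 6, 5, 7] cursor@5
After 10 (insert_before(24)): list=[83, 6, 24, 5, 7] cursor@5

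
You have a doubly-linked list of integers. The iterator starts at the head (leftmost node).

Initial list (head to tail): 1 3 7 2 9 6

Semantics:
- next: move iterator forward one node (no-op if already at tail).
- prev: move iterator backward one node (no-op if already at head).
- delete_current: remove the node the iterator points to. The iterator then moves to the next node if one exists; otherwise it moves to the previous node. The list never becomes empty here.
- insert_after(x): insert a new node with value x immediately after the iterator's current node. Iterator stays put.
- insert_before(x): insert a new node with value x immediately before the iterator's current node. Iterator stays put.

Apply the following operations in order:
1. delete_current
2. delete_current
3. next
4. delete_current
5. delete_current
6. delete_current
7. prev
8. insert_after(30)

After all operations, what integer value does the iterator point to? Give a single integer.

Answer: 7

Derivation:
After 1 (delete_current): list=[3, 7, 2, 9, 6] cursor@3
After 2 (delete_current): list=[7, 2, 9, 6] cursor@7
After 3 (next): list=[7, 2, 9, 6] cursor@2
After 4 (delete_current): list=[7, 9, 6] cursor@9
After 5 (delete_current): list=[7, 6] cursor@6
After 6 (delete_current): list=[7] cursor@7
After 7 (prev): list=[7] cursor@7
After 8 (insert_after(30)): list=[7, 30] cursor@7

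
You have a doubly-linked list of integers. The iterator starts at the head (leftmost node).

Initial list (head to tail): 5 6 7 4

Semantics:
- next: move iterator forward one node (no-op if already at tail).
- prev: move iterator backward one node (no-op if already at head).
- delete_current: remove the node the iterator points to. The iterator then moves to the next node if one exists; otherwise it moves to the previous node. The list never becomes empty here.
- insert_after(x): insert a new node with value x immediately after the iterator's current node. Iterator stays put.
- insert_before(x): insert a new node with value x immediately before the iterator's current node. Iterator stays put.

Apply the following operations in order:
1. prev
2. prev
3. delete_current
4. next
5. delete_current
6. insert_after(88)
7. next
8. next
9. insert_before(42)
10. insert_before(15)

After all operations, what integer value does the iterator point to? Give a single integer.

After 1 (prev): list=[5, 6, 7, 4] cursor@5
After 2 (prev): list=[5, 6, 7, 4] cursor@5
After 3 (delete_current): list=[6, 7, 4] cursor@6
After 4 (next): list=[6, 7, 4] cursor@7
After 5 (delete_current): list=[6, 4] cursor@4
After 6 (insert_after(88)): list=[6, 4, 88] cursor@4
After 7 (next): list=[6, 4, 88] cursor@88
After 8 (next): list=[6, 4, 88] cursor@88
After 9 (insert_before(42)): list=[6, 4, 42, 88] cursor@88
After 10 (insert_before(15)): list=[6, 4, 42, 15, 88] cursor@88

Answer: 88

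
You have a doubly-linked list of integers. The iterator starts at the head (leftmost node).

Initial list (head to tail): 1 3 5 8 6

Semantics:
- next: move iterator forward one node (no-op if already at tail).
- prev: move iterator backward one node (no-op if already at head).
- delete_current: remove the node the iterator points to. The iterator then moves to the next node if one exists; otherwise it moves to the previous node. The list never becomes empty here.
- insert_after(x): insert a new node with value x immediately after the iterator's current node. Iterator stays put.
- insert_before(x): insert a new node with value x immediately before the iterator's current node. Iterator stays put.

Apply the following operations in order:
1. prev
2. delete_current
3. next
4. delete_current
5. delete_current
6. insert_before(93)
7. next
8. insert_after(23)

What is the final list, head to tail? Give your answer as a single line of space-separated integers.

After 1 (prev): list=[1, 3, 5, 8, 6] cursor@1
After 2 (delete_current): list=[3, 5, 8, 6] cursor@3
After 3 (next): list=[3, 5, 8, 6] cursor@5
After 4 (delete_current): list=[3, 8, 6] cursor@8
After 5 (delete_current): list=[3, 6] cursor@6
After 6 (insert_before(93)): list=[3, 93, 6] cursor@6
After 7 (next): list=[3, 93, 6] cursor@6
After 8 (insert_after(23)): list=[3, 93, 6, 23] cursor@6

Answer: 3 93 6 23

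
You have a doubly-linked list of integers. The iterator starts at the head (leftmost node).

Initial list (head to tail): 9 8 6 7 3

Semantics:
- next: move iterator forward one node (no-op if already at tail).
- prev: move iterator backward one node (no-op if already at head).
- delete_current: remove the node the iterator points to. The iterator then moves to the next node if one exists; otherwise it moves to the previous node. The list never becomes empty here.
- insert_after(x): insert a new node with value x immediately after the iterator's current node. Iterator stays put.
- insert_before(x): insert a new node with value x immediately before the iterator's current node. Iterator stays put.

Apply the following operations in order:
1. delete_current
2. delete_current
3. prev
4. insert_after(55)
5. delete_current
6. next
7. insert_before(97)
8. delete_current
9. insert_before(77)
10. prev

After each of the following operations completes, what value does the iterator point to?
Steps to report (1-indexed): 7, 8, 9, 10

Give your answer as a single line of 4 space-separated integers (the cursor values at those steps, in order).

After 1 (delete_current): list=[8, 6, 7, 3] cursor@8
After 2 (delete_current): list=[6, 7, 3] cursor@6
After 3 (prev): list=[6, 7, 3] cursor@6
After 4 (insert_after(55)): list=[6, 55, 7, 3] cursor@6
After 5 (delete_current): list=[55, 7, 3] cursor@55
After 6 (next): list=[55, 7, 3] cursor@7
After 7 (insert_before(97)): list=[55, 97, 7, 3] cursor@7
After 8 (delete_current): list=[55, 97, 3] cursor@3
After 9 (insert_before(77)): list=[55, 97, 77, 3] cursor@3
After 10 (prev): list=[55, 97, 77, 3] cursor@77

Answer: 7 3 3 77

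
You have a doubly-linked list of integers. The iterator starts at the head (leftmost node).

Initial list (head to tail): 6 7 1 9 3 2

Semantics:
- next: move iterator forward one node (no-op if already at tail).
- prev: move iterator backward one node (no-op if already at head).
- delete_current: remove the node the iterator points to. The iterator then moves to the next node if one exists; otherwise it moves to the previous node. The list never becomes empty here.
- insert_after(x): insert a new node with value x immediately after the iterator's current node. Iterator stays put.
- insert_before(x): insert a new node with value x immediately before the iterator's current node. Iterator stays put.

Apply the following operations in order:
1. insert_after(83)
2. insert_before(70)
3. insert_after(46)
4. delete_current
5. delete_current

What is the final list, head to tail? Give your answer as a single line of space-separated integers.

After 1 (insert_after(83)): list=[6, 83, 7, 1, 9, 3, 2] cursor@6
After 2 (insert_before(70)): list=[70, 6, 83, 7, 1, 9, 3, 2] cursor@6
After 3 (insert_after(46)): list=[70, 6, 46, 83, 7, 1, 9, 3, 2] cursor@6
After 4 (delete_current): list=[70, 46, 83, 7, 1, 9, 3, 2] cursor@46
After 5 (delete_current): list=[70, 83, 7, 1, 9, 3, 2] cursor@83

Answer: 70 83 7 1 9 3 2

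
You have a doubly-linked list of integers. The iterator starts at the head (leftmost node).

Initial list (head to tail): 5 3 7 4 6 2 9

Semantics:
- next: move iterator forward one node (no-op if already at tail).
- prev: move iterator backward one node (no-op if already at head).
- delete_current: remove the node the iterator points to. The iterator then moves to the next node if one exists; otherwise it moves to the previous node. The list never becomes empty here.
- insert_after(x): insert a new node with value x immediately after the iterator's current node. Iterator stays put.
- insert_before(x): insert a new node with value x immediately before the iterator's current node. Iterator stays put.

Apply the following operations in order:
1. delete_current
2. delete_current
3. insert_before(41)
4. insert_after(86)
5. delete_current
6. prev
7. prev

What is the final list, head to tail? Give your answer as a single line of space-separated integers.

Answer: 41 86 4 6 2 9

Derivation:
After 1 (delete_current): list=[3, 7, 4, 6, 2, 9] cursor@3
After 2 (delete_current): list=[7, 4, 6, 2, 9] cursor@7
After 3 (insert_before(41)): list=[41, 7, 4, 6, 2, 9] cursor@7
After 4 (insert_after(86)): list=[41, 7, 86, 4, 6, 2, 9] cursor@7
After 5 (delete_current): list=[41, 86, 4, 6, 2, 9] cursor@86
After 6 (prev): list=[41, 86, 4, 6, 2, 9] cursor@41
After 7 (prev): list=[41, 86, 4, 6, 2, 9] cursor@41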